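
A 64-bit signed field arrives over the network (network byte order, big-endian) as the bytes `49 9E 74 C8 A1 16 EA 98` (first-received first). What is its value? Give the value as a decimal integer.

5304805816133937816

In big-endian order the high byte comes first in memory.
The bytes are already most-significant first: 0x499E74C8A116EA98.
0x499E74C8A116EA98 = 5304805816133937816.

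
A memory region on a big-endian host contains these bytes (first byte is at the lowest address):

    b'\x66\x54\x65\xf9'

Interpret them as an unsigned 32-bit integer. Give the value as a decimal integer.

1716807161

Big-endian stores the most-significant byte at the lowest address.
The bytes are already most-significant first: 0x665465F9.
0x665465F9 = 1716807161.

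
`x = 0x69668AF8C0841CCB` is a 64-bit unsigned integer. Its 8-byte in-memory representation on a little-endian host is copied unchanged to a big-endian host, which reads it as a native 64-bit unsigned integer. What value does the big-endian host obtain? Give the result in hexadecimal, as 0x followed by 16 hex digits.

Stored little-endian, the bytes at ascending addresses are CB 1C 84 C0 F8 8A 66 69.
Read back as big-endian, the last byte is least significant, giving 0xCB1C84C0F88A6669.

0xCB1C84C0F88A6669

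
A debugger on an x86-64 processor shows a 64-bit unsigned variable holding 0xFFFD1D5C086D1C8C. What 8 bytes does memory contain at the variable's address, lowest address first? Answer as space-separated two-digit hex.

8C 1C 6D 08 5C 1D FD FF

Split into bytes (most-significant first): FF FD 1D 5C 08 6D 1C 8C.
Little-endian: lowest address holds the least-significant byte.
So at ascending addresses the bytes are 8C 1C 6D 08 5C 1D FD FF.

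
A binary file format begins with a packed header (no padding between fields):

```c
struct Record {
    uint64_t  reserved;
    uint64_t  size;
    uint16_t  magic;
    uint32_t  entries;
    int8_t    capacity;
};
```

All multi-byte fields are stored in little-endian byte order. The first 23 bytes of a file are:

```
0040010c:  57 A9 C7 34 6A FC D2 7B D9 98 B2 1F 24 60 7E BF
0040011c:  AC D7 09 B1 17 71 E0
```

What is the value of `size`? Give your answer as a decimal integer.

`size` follows `reserved` (8 bytes), so it starts at byte offset 8 and occupies 8 bytes.
Bytes at offsets 8..15: D9 98 B2 1F 24 60 7E BF.
Little-endian: lowest address holds the least-significant byte.
Reassemble most-significant byte first: BF 7E 60 24 1F B2 98 D9 → 0xBF7E60241FB298D9.
0xBF7E60241FB298D9 = 13798572016576665817.

13798572016576665817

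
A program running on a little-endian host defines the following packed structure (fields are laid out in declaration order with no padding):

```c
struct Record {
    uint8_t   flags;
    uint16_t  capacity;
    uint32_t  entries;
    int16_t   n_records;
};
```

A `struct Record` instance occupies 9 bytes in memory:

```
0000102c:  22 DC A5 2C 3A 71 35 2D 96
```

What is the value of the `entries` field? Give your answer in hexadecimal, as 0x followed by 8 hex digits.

`entries` follows `flags` (1 B), `capacity` (2 B), so it starts at offset 1 + 2 = 3 and occupies 4 bytes.
Bytes at offsets 3..6: 2C 3A 71 35.
Little-endian: lowest address holds the least-significant byte.
Reassemble most-significant byte first: 35 71 3A 2C → 0x35713A2C.

0x35713A2C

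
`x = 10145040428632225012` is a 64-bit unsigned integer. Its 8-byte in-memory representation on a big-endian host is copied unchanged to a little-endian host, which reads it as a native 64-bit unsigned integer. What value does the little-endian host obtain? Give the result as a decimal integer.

17632887647815649932

10145040428632225012 in 64-bit hexadecimal is 0x8CCA6C84E499B4F4.
Stored big-endian, the bytes at ascending addresses are 8C CA 6C 84 E4 99 B4 F4.
Read back as little-endian, the first byte is least significant, giving 0xF4B499E4846CCA8C.
0xF4B499E4846CCA8C = 17632887647815649932.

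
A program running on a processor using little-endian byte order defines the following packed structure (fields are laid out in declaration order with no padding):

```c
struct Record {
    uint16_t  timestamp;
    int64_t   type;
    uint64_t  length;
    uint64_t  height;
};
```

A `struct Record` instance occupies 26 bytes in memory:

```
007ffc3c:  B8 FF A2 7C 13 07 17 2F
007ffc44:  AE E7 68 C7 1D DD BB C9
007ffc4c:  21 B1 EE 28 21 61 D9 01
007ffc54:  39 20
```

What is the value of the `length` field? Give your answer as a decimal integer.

12763704627650479976

`length` follows `timestamp` (2 B), `type` (8 B), so it starts at offset 2 + 8 = 10 and occupies 8 bytes.
Bytes at offsets 10..17: 68 C7 1D DD BB C9 21 B1.
Little-endian: lowest address holds the least-significant byte.
Reassemble most-significant byte first: B1 21 C9 BB DD 1D C7 68 → 0xB121C9BBDD1DC768.
0xB121C9BBDD1DC768 = 12763704627650479976.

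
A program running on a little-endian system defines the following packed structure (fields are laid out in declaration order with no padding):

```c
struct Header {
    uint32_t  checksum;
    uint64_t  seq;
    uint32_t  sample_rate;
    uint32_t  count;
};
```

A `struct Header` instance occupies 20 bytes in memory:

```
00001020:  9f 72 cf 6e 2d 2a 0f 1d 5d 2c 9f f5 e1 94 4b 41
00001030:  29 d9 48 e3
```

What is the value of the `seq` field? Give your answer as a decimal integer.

`seq` follows `checksum` (4 bytes), so it starts at byte offset 4 and occupies 8 bytes.
Bytes at offsets 4..11: 2D 2A 0F 1D 5D 2C 9F F5.
Little-endian stores the least-significant byte at the lowest address.
Reassemble most-significant byte first: F5 9F 2C 5D 1D 0F 2A 2D → 0xF59F2C5D1D0F2A2D.
0xF59F2C5D1D0F2A2D = 17698913839020452397.

17698913839020452397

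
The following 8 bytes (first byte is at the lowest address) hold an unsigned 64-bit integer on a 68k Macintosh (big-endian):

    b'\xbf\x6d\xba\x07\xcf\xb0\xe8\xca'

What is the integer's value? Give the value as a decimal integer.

13793885776417712330

Big-endian: lowest address holds the most-significant byte.
The bytes are already most-significant first: 0xBF6DBA07CFB0E8CA.
0xBF6DBA07CFB0E8CA = 13793885776417712330.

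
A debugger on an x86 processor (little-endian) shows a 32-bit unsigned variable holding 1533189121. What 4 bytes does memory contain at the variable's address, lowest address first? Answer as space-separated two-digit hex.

01 9C 62 5B

1533189121 in hexadecimal, padded to 32 bits, is 0x5B629C01.
Split into bytes (most-significant first): 5B 62 9C 01.
Little-endian: lowest address holds the least-significant byte.
So at ascending addresses the bytes are 01 9C 62 5B.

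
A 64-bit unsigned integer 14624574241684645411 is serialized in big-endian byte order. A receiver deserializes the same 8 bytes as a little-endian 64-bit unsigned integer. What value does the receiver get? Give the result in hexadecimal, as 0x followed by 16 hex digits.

14624574241684645411 in 64-bit hexadecimal is 0xCAF4ECC9DAF0E623.
Stored big-endian, the bytes at ascending addresses are CA F4 EC C9 DA F0 E6 23.
Read back as little-endian, the first byte is least significant, giving 0x23E6F0DAC9ECF4CA.

0x23E6F0DAC9ECF4CA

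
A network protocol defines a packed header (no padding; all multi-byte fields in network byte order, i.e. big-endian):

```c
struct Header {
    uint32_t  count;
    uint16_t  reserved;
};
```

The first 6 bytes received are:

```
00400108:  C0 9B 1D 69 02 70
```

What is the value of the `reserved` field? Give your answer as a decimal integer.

`reserved` follows `count` (4 bytes), so it starts at byte offset 4 and occupies 2 bytes.
Bytes at offsets 4..5: 02 70.
Big-endian stores the most-significant byte at the lowest address.
The bytes are already most-significant first: 0x0270.
0x0270 = 624.

624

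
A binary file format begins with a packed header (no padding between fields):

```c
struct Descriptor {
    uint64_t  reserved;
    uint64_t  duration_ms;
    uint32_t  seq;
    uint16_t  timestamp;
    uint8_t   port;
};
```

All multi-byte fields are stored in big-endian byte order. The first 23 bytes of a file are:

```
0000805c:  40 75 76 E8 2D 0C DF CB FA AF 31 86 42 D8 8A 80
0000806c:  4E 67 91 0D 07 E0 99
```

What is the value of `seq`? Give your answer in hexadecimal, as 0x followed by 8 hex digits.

`seq` follows `reserved` (8 B), `duration_ms` (8 B), so it starts at offset 8 + 8 = 16 and occupies 4 bytes.
Bytes at offsets 16..19: 4E 67 91 0D.
Big-endian stores the most-significant byte at the lowest address.
The bytes are already most-significant first: 0x4E67910D.

0x4E67910D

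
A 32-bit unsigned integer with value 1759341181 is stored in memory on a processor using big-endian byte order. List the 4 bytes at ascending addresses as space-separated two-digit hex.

1759341181 in hexadecimal, padded to 32 bits, is 0x68DD6A7D.
Split into bytes (most-significant first): 68 DD 6A 7D.
In big-endian order the high byte comes first in memory.
So the memory order matches the most-significant-first order: 68 DD 6A 7D.

68 DD 6A 7D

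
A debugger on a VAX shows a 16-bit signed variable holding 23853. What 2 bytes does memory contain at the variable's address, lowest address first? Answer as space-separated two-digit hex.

2D 5D

23853 in hexadecimal, padded to 16 bits, is 0x5D2D.
Split into bytes (most-significant first): 5D 2D.
In little-endian order the low byte comes first in memory.
So at ascending addresses the bytes are 2D 5D.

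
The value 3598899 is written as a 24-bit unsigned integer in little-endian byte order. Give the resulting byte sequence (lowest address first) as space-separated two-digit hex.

3598899 in hexadecimal, padded to 24 bits, is 0x36EA33.
Split into bytes (most-significant first): 36 EA 33.
In little-endian order the low byte comes first in memory.
So at ascending addresses the bytes are 33 EA 36.

33 EA 36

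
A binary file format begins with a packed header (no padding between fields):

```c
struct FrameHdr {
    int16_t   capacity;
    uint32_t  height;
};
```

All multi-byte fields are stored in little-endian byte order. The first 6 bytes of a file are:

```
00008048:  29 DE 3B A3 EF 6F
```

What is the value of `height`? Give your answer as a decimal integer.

1877975867

`height` follows `capacity` (2 bytes), so it starts at byte offset 2 and occupies 4 bytes.
Bytes at offsets 2..5: 3B A3 EF 6F.
Little-endian stores the least-significant byte at the lowest address.
Reassemble most-significant byte first: 6F EF A3 3B → 0x6FEFA33B.
0x6FEFA33B = 1877975867.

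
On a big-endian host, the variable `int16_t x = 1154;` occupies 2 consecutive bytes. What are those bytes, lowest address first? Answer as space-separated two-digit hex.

1154 in hexadecimal, padded to 16 bits, is 0x0482.
Split into bytes (most-significant first): 04 82.
Big-endian stores the most-significant byte at the lowest address.
So the memory order matches the most-significant-first order: 04 82.

04 82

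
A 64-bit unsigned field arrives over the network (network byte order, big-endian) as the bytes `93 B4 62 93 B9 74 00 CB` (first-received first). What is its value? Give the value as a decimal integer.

In big-endian order the high byte comes first in memory.
The bytes are already most-significant first: 0x93B46293B97400CB.
0x93B46293B97400CB = 10643240205994426571.

10643240205994426571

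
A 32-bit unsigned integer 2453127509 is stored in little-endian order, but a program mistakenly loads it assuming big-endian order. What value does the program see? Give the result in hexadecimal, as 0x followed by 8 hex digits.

2453127509 in 32-bit hexadecimal is 0x9237C155.
Stored little-endian, the bytes at ascending addresses are 55 C1 37 92.
Read back as big-endian, the last byte is least significant, giving 0x55C13792.

0x55C13792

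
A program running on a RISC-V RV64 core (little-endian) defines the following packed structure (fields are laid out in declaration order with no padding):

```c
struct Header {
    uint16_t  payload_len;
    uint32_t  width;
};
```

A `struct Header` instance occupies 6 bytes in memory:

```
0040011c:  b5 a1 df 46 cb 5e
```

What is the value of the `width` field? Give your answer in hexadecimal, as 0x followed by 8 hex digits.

0x5ECB46DF

`width` follows `payload_len` (2 bytes), so it starts at byte offset 2 and occupies 4 bytes.
Bytes at offsets 2..5: DF 46 CB 5E.
In little-endian order the low byte comes first in memory.
Reassemble most-significant byte first: 5E CB 46 DF → 0x5ECB46DF.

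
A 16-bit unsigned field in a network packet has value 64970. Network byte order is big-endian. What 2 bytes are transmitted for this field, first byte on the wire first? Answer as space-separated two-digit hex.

FD CA

64970 in hexadecimal, padded to 16 bits, is 0xFDCA.
Split into bytes (most-significant first): FD CA.
Big-endian: lowest address holds the most-significant byte.
So the memory order matches the most-significant-first order: FD CA.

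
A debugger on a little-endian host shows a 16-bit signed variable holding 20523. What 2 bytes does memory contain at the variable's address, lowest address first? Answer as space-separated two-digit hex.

2B 50

20523 in hexadecimal, padded to 16 bits, is 0x502B.
Split into bytes (most-significant first): 50 2B.
Little-endian stores the least-significant byte at the lowest address.
So at ascending addresses the bytes are 2B 50.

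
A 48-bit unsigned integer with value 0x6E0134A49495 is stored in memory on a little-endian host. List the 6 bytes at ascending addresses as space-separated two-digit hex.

Split into bytes (most-significant first): 6E 01 34 A4 94 95.
Little-endian: lowest address holds the least-significant byte.
So at ascending addresses the bytes are 95 94 A4 34 01 6E.

95 94 A4 34 01 6E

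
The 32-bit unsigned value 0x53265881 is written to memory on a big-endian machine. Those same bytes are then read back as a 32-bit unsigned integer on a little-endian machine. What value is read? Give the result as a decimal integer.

2170037843

Stored big-endian, the bytes at ascending addresses are 53 26 58 81.
Read back as little-endian, the first byte is least significant, giving 0x81582653.
0x81582653 = 2170037843.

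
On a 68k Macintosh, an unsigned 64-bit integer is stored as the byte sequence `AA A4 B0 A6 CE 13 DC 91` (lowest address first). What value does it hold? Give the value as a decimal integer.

Big-endian stores the most-significant byte at the lowest address.
The bytes are already most-significant first: 0xAAA4B0A6CE13DC91.
0xAAA4B0A6CE13DC91 = 12296147113096764561.

12296147113096764561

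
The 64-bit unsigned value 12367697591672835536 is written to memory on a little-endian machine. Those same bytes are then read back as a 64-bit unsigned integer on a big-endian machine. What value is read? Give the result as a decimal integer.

14991671485572293291

12367697591672835536 in 64-bit hexadecimal is 0xABA2E36EC91D0DD0.
Stored little-endian, the bytes at ascending addresses are D0 0D 1D C9 6E E3 A2 AB.
Read back as big-endian, the last byte is least significant, giving 0xD00D1DC96EE3A2AB.
0xD00D1DC96EE3A2AB = 14991671485572293291.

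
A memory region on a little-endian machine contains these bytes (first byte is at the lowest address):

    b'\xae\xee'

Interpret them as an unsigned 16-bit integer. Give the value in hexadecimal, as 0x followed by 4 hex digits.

In little-endian order the low byte comes first in memory.
Reassemble most-significant byte first: EE AE → 0xEEAE.

0xEEAE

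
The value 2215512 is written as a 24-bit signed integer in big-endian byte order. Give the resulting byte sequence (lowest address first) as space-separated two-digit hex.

2215512 in hexadecimal, padded to 24 bits, is 0x21CE58.
Split into bytes (most-significant first): 21 CE 58.
In big-endian order the high byte comes first in memory.
So the memory order matches the most-significant-first order: 21 CE 58.

21 CE 58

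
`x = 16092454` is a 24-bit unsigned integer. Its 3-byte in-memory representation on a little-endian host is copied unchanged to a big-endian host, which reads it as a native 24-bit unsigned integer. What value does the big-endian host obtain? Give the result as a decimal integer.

16092454 in 24-bit hexadecimal is 0xF58D26.
Stored little-endian, the bytes at ascending addresses are 26 8D F5.
Read back as big-endian, the last byte is least significant, giving 0x268DF5.
0x268DF5 = 2526709.

2526709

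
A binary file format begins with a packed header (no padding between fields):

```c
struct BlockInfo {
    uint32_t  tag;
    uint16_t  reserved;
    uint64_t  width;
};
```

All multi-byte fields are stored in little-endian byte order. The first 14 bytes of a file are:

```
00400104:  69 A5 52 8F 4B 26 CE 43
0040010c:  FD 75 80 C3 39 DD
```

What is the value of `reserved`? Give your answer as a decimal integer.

9803

`reserved` follows `tag` (4 bytes), so it starts at byte offset 4 and occupies 2 bytes.
Bytes at offsets 4..5: 4B 26.
Little-endian: lowest address holds the least-significant byte.
Reassemble most-significant byte first: 26 4B → 0x264B.
0x264B = 9803.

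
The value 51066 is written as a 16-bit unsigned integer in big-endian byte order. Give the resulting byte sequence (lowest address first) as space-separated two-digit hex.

51066 in hexadecimal, padded to 16 bits, is 0xC77A.
Split into bytes (most-significant first): C7 7A.
Big-endian stores the most-significant byte at the lowest address.
So the memory order matches the most-significant-first order: C7 7A.

C7 7A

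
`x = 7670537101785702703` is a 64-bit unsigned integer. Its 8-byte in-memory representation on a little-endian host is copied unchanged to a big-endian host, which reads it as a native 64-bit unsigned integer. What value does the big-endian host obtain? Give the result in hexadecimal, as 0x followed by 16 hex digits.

7670537101785702703 in 64-bit hexadecimal is 0x6A7338DA9464212F.
Stored little-endian, the bytes at ascending addresses are 2F 21 64 94 DA 38 73 6A.
Read back as big-endian, the last byte is least significant, giving 0x2F216494DA38736A.

0x2F216494DA38736A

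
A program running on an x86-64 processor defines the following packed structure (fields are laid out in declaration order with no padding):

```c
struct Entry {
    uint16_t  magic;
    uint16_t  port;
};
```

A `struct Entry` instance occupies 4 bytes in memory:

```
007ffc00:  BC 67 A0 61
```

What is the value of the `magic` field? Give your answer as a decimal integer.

26556

`magic` is the first field, at byte offset 0, occupying 2 bytes.
Bytes at offsets 0..1: BC 67.
In little-endian order the low byte comes first in memory.
Reassemble most-significant byte first: 67 BC → 0x67BC.
0x67BC = 26556.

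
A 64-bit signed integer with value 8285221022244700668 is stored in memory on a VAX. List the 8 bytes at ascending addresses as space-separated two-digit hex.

FC 81 7E 6C 9F 04 FB 72

8285221022244700668 in hexadecimal, padded to 64 bits, is 0x72FB049F6C7E81FC.
Split into bytes (most-significant first): 72 FB 04 9F 6C 7E 81 FC.
In little-endian order the low byte comes first in memory.
So at ascending addresses the bytes are FC 81 7E 6C 9F 04 FB 72.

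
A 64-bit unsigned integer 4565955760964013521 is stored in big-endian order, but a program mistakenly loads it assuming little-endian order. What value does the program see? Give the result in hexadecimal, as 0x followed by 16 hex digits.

4565955760964013521 in 64-bit hexadecimal is 0x3F5D8892B8688DD1.
Stored big-endian, the bytes at ascending addresses are 3F 5D 88 92 B8 68 8D D1.
Read back as little-endian, the first byte is least significant, giving 0xD18D68B892885D3F.

0xD18D68B892885D3F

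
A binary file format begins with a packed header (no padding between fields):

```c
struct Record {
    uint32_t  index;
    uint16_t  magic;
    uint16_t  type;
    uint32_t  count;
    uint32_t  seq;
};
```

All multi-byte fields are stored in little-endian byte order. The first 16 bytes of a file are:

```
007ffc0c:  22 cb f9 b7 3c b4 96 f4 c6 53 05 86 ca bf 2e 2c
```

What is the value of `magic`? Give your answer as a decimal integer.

`magic` follows `index` (4 bytes), so it starts at byte offset 4 and occupies 2 bytes.
Bytes at offsets 4..5: 3C B4.
Little-endian: lowest address holds the least-significant byte.
Reassemble most-significant byte first: B4 3C → 0xB43C.
0xB43C = 46140.

46140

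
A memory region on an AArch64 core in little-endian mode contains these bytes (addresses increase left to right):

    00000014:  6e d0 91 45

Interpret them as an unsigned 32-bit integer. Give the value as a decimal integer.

1167183982

Little-endian stores the least-significant byte at the lowest address.
Reassemble most-significant byte first: 45 91 D0 6E → 0x4591D06E.
0x4591D06E = 1167183982.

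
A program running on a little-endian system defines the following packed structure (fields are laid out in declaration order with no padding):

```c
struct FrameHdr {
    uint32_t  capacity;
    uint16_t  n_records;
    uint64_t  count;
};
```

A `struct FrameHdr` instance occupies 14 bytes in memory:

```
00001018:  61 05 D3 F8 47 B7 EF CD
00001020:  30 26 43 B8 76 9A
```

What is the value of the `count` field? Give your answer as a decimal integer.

11130286127635811823

`count` follows `capacity` (4 B), `n_records` (2 B), so it starts at offset 4 + 2 = 6 and occupies 8 bytes.
Bytes at offsets 6..13: EF CD 30 26 43 B8 76 9A.
Little-endian: lowest address holds the least-significant byte.
Reassemble most-significant byte first: 9A 76 B8 43 26 30 CD EF → 0x9A76B8432630CDEF.
0x9A76B8432630CDEF = 11130286127635811823.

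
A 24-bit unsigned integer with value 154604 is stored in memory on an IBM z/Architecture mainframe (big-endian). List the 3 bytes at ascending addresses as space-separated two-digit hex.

154604 in hexadecimal, padded to 24 bits, is 0x025BEC.
Split into bytes (most-significant first): 02 5B EC.
In big-endian order the high byte comes first in memory.
So the memory order matches the most-significant-first order: 02 5B EC.

02 5B EC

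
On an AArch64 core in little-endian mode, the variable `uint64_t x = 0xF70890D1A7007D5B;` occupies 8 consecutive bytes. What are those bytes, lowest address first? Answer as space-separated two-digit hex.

5B 7D 00 A7 D1 90 08 F7

Split into bytes (most-significant first): F7 08 90 D1 A7 00 7D 5B.
Little-endian: lowest address holds the least-significant byte.
So at ascending addresses the bytes are 5B 7D 00 A7 D1 90 08 F7.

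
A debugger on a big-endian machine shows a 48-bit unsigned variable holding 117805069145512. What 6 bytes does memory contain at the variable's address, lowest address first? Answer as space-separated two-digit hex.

6B 24 A1 4C 95 A8

117805069145512 in hexadecimal, padded to 48 bits, is 0x6B24A14C95A8.
Split into bytes (most-significant first): 6B 24 A1 4C 95 A8.
In big-endian order the high byte comes first in memory.
So the memory order matches the most-significant-first order: 6B 24 A1 4C 95 A8.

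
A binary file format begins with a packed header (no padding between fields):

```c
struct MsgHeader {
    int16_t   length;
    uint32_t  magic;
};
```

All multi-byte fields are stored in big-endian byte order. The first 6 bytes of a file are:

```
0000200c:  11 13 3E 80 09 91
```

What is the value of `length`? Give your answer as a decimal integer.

4371

`length` is the first field, at byte offset 0, occupying 2 bytes.
Bytes at offsets 0..1: 11 13.
In big-endian order the high byte comes first in memory.
The bytes are already most-significant first: 0x1113.
0x1113 = 4371.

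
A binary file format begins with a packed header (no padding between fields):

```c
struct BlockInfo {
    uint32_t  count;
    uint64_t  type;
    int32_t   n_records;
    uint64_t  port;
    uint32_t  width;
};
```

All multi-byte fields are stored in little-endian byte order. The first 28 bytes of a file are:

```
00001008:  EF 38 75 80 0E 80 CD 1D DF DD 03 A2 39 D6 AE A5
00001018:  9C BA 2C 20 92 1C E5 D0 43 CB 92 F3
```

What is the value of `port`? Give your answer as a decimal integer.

15052468743486356124

`port` follows `count` (4 B), `type` (8 B), `n_records` (4 B), so it starts at offset 4 + 8 + 4 = 16 and occupies 8 bytes.
Bytes at offsets 16..23: 9C BA 2C 20 92 1C E5 D0.
In little-endian order the low byte comes first in memory.
Reassemble most-significant byte first: D0 E5 1C 92 20 2C BA 9C → 0xD0E51C92202CBA9C.
0xD0E51C92202CBA9C = 15052468743486356124.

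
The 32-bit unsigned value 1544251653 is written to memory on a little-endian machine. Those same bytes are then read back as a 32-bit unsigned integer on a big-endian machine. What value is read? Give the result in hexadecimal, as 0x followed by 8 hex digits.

1544251653 in 32-bit hexadecimal is 0x5C0B6905.
Stored little-endian, the bytes at ascending addresses are 05 69 0B 5C.
Read back as big-endian, the last byte is least significant, giving 0x05690B5C.

0x05690B5C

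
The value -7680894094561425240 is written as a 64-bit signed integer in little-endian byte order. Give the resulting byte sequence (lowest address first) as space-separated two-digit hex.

Two's complement of -7680894094561425240 in 64 bits: 7680894094561425240 = 0x6A98047BDFBAB758; invert → 0x9567FB84204548A7; add 1 → 0x9567FB84204548A8.
Split into bytes (most-significant first): 95 67 FB 84 20 45 48 A8.
Little-endian: lowest address holds the least-significant byte.
So at ascending addresses the bytes are A8 48 45 20 84 FB 67 95.

A8 48 45 20 84 FB 67 95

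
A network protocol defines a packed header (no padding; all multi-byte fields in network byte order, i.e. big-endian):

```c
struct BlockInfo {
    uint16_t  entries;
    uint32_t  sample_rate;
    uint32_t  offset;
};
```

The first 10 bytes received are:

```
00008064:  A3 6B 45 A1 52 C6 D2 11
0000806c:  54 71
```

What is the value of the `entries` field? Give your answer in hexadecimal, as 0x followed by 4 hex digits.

`entries` is the first field, at byte offset 0, occupying 2 bytes.
Bytes at offsets 0..1: A3 6B.
In big-endian order the high byte comes first in memory.
The bytes are already most-significant first: 0xA36B.

0xA36B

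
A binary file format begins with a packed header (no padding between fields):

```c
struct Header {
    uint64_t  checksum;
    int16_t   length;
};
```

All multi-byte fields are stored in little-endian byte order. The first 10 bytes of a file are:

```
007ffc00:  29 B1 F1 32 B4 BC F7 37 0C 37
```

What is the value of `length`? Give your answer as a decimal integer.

`length` follows `checksum` (8 bytes), so it starts at byte offset 8 and occupies 2 bytes.
Bytes at offsets 8..9: 0C 37.
Little-endian stores the least-significant byte at the lowest address.
Reassemble most-significant byte first: 37 0C → 0x370C.
0x370C = 14092.

14092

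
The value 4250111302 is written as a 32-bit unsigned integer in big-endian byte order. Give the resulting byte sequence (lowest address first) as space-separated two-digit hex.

FD 53 8D 46

4250111302 in hexadecimal, padded to 32 bits, is 0xFD538D46.
Split into bytes (most-significant first): FD 53 8D 46.
Big-endian stores the most-significant byte at the lowest address.
So the memory order matches the most-significant-first order: FD 53 8D 46.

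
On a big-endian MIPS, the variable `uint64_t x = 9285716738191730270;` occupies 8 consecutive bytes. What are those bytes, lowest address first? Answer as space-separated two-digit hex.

80 DD 7E 2C F0 D1 26 5E

9285716738191730270 in hexadecimal, padded to 64 bits, is 0x80DD7E2CF0D1265E.
Split into bytes (most-significant first): 80 DD 7E 2C F0 D1 26 5E.
In big-endian order the high byte comes first in memory.
So the memory order matches the most-significant-first order: 80 DD 7E 2C F0 D1 26 5E.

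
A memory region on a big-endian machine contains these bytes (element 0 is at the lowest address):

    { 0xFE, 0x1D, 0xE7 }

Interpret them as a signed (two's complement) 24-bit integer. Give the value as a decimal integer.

-123417

Big-endian: lowest address holds the most-significant byte.
The bytes are already most-significant first: 0xFE1DE7.
Top bit is set, so as a signed 24-bit value this is 0xFE1DE7 − 2^24 = -123417.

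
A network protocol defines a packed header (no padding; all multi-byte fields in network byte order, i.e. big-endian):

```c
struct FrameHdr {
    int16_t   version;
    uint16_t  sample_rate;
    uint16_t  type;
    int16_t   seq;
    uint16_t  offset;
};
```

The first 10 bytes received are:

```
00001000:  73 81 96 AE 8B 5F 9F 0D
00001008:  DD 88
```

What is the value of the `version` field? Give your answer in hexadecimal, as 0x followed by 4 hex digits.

`version` is the first field, at byte offset 0, occupying 2 bytes.
Bytes at offsets 0..1: 73 81.
Big-endian stores the most-significant byte at the lowest address.
The bytes are already most-significant first: 0x7381.

0x7381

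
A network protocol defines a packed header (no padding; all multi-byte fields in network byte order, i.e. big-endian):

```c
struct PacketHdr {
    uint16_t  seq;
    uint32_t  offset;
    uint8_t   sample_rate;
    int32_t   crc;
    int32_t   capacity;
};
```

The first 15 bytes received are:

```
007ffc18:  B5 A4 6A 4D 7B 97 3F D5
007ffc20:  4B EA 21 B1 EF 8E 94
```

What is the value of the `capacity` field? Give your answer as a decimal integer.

`capacity` follows `seq` (2 B), `offset` (4 B), `sample_rate` (1 B), `crc` (4 B), so it starts at offset 2 + 4 + 1 + 4 = 11 and occupies 4 bytes.
Bytes at offsets 11..14: B1 EF 8E 94.
Big-endian stores the most-significant byte at the lowest address.
The bytes are already most-significant first: 0xB1EF8E94.
Top bit is set, so as a signed 32-bit value this is 0xB1EF8E94 − 2^32 = -1309700460.

-1309700460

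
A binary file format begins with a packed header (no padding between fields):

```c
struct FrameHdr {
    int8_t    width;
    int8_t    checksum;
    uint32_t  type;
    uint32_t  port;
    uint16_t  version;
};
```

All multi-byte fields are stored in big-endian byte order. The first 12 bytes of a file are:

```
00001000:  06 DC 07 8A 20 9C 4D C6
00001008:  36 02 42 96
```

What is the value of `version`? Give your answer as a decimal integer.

`version` follows `width` (1 B), `checksum` (1 B), `type` (4 B), `port` (4 B), so it starts at offset 1 + 1 + 4 + 4 = 10 and occupies 2 bytes.
Bytes at offsets 10..11: 42 96.
Big-endian stores the most-significant byte at the lowest address.
The bytes are already most-significant first: 0x4296.
0x4296 = 17046.

17046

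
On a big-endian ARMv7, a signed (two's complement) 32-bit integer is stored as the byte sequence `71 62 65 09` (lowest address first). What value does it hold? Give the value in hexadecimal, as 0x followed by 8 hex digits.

In big-endian order the high byte comes first in memory.
The bytes are already most-significant first: 0x71626509.

0x71626509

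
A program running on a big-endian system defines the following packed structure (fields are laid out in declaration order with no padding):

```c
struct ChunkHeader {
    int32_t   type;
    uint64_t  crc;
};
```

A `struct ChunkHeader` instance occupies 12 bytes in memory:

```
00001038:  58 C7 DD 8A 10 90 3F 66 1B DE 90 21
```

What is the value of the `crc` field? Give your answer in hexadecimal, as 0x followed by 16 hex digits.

`crc` follows `type` (4 bytes), so it starts at byte offset 4 and occupies 8 bytes.
Bytes at offsets 4..11: 10 90 3F 66 1B DE 90 21.
Big-endian stores the most-significant byte at the lowest address.
The bytes are already most-significant first: 0x10903F661BDE9021.

0x10903F661BDE9021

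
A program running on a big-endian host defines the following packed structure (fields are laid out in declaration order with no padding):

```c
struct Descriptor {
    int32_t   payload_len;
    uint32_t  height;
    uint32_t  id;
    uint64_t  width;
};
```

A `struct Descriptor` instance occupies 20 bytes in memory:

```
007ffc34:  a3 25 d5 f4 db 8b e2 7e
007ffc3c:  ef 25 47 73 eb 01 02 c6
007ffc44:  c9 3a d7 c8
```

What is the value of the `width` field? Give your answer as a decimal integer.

16933819126692632520

`width` follows `payload_len` (4 B), `height` (4 B), `id` (4 B), so it starts at offset 4 + 4 + 4 = 12 and occupies 8 bytes.
Bytes at offsets 12..19: EB 01 02 C6 C9 3A D7 C8.
In big-endian order the high byte comes first in memory.
The bytes are already most-significant first: 0xEB0102C6C93AD7C8.
0xEB0102C6C93AD7C8 = 16933819126692632520.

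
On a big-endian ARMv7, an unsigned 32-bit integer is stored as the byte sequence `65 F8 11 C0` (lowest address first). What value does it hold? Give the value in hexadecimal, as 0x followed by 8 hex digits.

0x65F811C0

Big-endian: lowest address holds the most-significant byte.
The bytes are already most-significant first: 0x65F811C0.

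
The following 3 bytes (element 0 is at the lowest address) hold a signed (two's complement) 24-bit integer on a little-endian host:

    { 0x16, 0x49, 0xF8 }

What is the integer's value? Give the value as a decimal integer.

Little-endian stores the least-significant byte at the lowest address.
Reassemble most-significant byte first: F8 49 16 → 0xF84916.
Top bit is set, so as a signed 24-bit value this is 0xF84916 − 2^24 = -505578.

-505578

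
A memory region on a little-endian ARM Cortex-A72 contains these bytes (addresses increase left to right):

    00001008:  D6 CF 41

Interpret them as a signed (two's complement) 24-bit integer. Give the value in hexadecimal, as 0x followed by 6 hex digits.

In little-endian order the low byte comes first in memory.
Reassemble most-significant byte first: 41 CF D6 → 0x41CFD6.

0x41CFD6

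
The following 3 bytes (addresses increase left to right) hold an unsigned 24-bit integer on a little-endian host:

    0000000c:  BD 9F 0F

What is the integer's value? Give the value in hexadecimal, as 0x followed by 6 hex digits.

Little-endian stores the least-significant byte at the lowest address.
Reassemble most-significant byte first: 0F 9F BD → 0x0F9FBD.

0x0F9FBD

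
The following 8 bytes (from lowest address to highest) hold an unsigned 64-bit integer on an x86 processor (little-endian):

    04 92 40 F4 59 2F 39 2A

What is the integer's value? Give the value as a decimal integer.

3042515086661947908

In little-endian order the low byte comes first in memory.
Reassemble most-significant byte first: 2A 39 2F 59 F4 40 92 04 → 0x2A392F59F4409204.
0x2A392F59F4409204 = 3042515086661947908.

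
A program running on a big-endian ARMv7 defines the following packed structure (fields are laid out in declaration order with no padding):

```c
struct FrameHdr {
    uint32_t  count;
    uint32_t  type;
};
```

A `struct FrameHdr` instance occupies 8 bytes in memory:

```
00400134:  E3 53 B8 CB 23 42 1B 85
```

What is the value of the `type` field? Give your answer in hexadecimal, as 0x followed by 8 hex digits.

`type` follows `count` (4 bytes), so it starts at byte offset 4 and occupies 4 bytes.
Bytes at offsets 4..7: 23 42 1B 85.
Big-endian stores the most-significant byte at the lowest address.
The bytes are already most-significant first: 0x23421B85.

0x23421B85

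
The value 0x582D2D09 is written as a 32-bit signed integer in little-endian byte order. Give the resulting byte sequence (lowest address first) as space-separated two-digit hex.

09 2D 2D 58

Split into bytes (most-significant first): 58 2D 2D 09.
Little-endian stores the least-significant byte at the lowest address.
So at ascending addresses the bytes are 09 2D 2D 58.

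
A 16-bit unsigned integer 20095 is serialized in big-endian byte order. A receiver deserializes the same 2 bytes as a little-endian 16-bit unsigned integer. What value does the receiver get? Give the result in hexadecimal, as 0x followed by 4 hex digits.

20095 in 16-bit hexadecimal is 0x4E7F.
Stored big-endian, the bytes at ascending addresses are 4E 7F.
Read back as little-endian, the first byte is least significant, giving 0x7F4E.

0x7F4E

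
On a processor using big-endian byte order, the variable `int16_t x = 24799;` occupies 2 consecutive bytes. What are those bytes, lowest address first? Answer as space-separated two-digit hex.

60 DF

24799 in hexadecimal, padded to 16 bits, is 0x60DF.
Split into bytes (most-significant first): 60 DF.
Big-endian stores the most-significant byte at the lowest address.
So the memory order matches the most-significant-first order: 60 DF.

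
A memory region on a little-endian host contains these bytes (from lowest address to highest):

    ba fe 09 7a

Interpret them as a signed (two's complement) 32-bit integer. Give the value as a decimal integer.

2047475386

Little-endian: lowest address holds the least-significant byte.
Reassemble most-significant byte first: 7A 09 FE BA → 0x7A09FEBA.
0x7A09FEBA = 2047475386.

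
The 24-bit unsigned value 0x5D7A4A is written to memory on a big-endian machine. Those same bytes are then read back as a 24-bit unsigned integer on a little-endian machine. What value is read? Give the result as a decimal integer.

4880989

Stored big-endian, the bytes at ascending addresses are 5D 7A 4A.
Read back as little-endian, the first byte is least significant, giving 0x4A7A5D.
0x4A7A5D = 4880989.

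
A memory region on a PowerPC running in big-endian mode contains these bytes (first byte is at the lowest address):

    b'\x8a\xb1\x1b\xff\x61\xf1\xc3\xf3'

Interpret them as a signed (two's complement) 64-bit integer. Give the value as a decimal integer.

-8452944241923865613

Big-endian stores the most-significant byte at the lowest address.
The bytes are already most-significant first: 0x8AB11BFF61F1C3F3.
Top bit is set, so as a signed 64-bit value this is 0x8AB11BFF61F1C3F3 − 2^64 = -8452944241923865613.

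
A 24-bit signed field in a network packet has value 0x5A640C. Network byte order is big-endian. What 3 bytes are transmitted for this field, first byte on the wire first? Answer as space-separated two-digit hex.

Split into bytes (most-significant first): 5A 64 0C.
Big-endian stores the most-significant byte at the lowest address.
So the memory order matches the most-significant-first order: 5A 64 0C.

5A 64 0C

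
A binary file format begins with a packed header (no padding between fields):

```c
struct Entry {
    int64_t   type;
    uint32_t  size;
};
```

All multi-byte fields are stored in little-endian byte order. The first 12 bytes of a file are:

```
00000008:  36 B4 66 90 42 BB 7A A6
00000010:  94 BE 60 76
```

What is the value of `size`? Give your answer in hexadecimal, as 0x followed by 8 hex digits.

0x7660BE94

`size` follows `type` (8 bytes), so it starts at byte offset 8 and occupies 4 bytes.
Bytes at offsets 8..11: 94 BE 60 76.
Little-endian stores the least-significant byte at the lowest address.
Reassemble most-significant byte first: 76 60 BE 94 → 0x7660BE94.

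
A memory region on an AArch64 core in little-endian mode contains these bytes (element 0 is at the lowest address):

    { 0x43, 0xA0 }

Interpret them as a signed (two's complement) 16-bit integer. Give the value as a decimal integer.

-24509

Little-endian: lowest address holds the least-significant byte.
Reassemble most-significant byte first: A0 43 → 0xA043.
Top bit is set, so as a signed 16-bit value this is 0xA043 − 2^16 = -24509.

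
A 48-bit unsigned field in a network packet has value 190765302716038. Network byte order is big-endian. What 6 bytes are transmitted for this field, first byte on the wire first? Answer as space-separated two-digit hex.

190765302716038 in hexadecimal, padded to 48 bits, is 0xAD80021A9686.
Split into bytes (most-significant first): AD 80 02 1A 96 86.
Big-endian stores the most-significant byte at the lowest address.
So the memory order matches the most-significant-first order: AD 80 02 1A 96 86.

AD 80 02 1A 96 86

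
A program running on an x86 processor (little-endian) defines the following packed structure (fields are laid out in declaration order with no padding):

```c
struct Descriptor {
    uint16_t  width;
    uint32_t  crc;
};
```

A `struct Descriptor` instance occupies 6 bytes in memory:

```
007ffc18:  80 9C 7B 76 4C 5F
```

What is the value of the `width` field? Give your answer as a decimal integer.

`width` is the first field, at byte offset 0, occupying 2 bytes.
Bytes at offsets 0..1: 80 9C.
In little-endian order the low byte comes first in memory.
Reassemble most-significant byte first: 9C 80 → 0x9C80.
0x9C80 = 40064.

40064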